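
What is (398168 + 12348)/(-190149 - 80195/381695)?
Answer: -15669190462/7257900275 ≈ -2.1589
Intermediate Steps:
(398168 + 12348)/(-190149 - 80195/381695) = 410516/(-190149 - 80195*1/381695) = 410516/(-190149 - 16039/76339) = 410516/(-14515800550/76339) = 410516*(-76339/14515800550) = -15669190462/7257900275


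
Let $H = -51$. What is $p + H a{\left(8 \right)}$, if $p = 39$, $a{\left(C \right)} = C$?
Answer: $-369$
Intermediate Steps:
$p + H a{\left(8 \right)} = 39 - 408 = -369$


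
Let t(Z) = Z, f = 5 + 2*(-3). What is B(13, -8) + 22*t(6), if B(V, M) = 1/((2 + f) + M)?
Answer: 923/7 ≈ 131.86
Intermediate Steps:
f = -1 (f = 5 - 6 = -1)
B(V, M) = 1/(1 + M) (B(V, M) = 1/((2 - 1) + M) = 1/(1 + M))
B(13, -8) + 22*t(6) = 1/(1 - 8) + 22*6 = 1/(-7) + 132 = -⅐ + 132 = 923/7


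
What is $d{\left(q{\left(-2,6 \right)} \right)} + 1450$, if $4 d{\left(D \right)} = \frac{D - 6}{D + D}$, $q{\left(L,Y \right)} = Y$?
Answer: $1450$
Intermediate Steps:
$d{\left(D \right)} = \frac{-6 + D}{8 D}$ ($d{\left(D \right)} = \frac{\left(D - 6\right) \frac{1}{D + D}}{4} = \frac{\left(-6 + D\right) \frac{1}{2 D}}{4} = \frac{\frac{1}{2} \frac{1}{D} \left(-6 + D\right)}{4} = \frac{-6 + D}{8 D}$)
$d{\left(q{\left(-2,6 \right)} \right)} + 1450 = \frac{-6 + 6}{8 \cdot 6} + 1450 = \frac{1}{8} \cdot \frac{1}{6} \cdot 0 + 1450 = 0 + 1450 = 1450$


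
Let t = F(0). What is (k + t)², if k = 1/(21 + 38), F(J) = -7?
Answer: 169744/3481 ≈ 48.763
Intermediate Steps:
t = -7
k = 1/59 ≈ 0.016949
(k + t)² = (1/59 - 7)² = (-412/59)² = 169744/3481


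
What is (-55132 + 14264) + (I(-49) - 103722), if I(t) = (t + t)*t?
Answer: -139788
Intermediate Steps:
I(t) = 2*t² (I(t) = (2*t)*t = 2*t²)
(-55132 + 14264) + (I(-49) - 103722) = (-55132 + 14264) + (2*(-49)² - 103722) = -40868 + (2*2401 - 103722) = -40868 + (4802 - 103722) = -40868 - 98920 = -139788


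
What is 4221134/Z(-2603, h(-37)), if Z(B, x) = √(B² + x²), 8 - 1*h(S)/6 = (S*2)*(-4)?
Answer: 4221134*√9761593/9761593 ≈ 1351.0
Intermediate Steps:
h(S) = 48 + 48*S (h(S) = 48 - 6*S*2*(-4) = 48 - 6*2*S*(-4) = 48 - (-48)*S = 48 + 48*S)
4221134/Z(-2603, h(-37)) = 4221134/(√((-2603)² + (48 + 48*(-37))²)) = 4221134/(√(6775609 + (48 - 1776)²)) = 4221134/(√(6775609 + (-1728)²)) = 4221134/(√(6775609 + 2985984)) = 4221134/(√9761593) = 4221134*(√9761593/9761593) = 4221134*√9761593/9761593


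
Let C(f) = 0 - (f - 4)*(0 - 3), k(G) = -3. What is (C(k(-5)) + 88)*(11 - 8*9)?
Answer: -4087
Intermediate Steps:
C(f) = -12 + 3*f (C(f) = 0 - (-4 + f)*(-3) = 0 - (12 - 3*f) = 0 + (-12 + 3*f) = -12 + 3*f)
(C(k(-5)) + 88)*(11 - 8*9) = ((-12 + 3*(-3)) + 88)*(11 - 8*9) = ((-12 - 9) + 88)*(11 - 72) = (-21 + 88)*(-61) = 67*(-61) = -4087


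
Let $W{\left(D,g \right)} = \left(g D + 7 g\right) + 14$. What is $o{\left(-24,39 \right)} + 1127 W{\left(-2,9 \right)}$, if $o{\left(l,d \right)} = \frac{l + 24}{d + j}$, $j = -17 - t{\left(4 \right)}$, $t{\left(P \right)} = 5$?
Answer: $66493$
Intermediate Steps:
$W{\left(D,g \right)} = 14 + 7 g + D g$ ($W{\left(D,g \right)} = \left(D g + 7 g\right) + 14 = \left(7 g + D g\right) + 14 = 14 + 7 g + D g$)
$j = -22$ ($j = -17 - 5 = -22$)
$o{\left(l,d \right)} = \frac{24 + l}{-22 + d}$ ($o{\left(l,d \right)} = \frac{l + 24}{d - 22} = \frac{24 + l}{-22 + d}$)
$o{\left(-24,39 \right)} + 1127 W{\left(-2,9 \right)} = \frac{24 - 24}{-22 + 39} + 1127 \left(14 + 7 \cdot 9 - 18\right) = \frac{1}{17} \cdot 0 + 1127 \left(14 + 63 - 18\right) = \frac{1}{17} \cdot 0 + 1127 \cdot 59 = 0 + 66493 = 66493$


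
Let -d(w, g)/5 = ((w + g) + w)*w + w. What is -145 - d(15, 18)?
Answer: 3530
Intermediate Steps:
d(w, g) = -5*w - 5*w*(g + 2*w) (d(w, g) = -5*(((w + g) + w)*w + w) = -5*(((g + w) + w)*w + w) = -5*((g + 2*w)*w + w) = -5*(w*(g + 2*w) + w) = -5*(w + w*(g + 2*w)) = -5*w - 5*w*(g + 2*w))
-145 - d(15, 18) = -145 - (-5)*15*(1 + 18 + 2*15) = -145 - (-5)*15*(1 + 18 + 30) = -145 - (-5)*15*49 = -145 - 1*(-3675) = -145 + 3675 = 3530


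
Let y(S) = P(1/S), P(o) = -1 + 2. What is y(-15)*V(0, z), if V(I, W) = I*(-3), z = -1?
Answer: 0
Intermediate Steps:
P(o) = 1
V(I, W) = -3*I
y(S) = 1
y(-15)*V(0, z) = 1*(-3*0) = 1*0 = 0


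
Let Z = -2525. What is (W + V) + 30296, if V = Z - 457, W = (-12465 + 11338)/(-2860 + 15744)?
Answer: 351912449/12884 ≈ 27314.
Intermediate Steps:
W = -1127/12884 ≈ -0.087473
V = -2982 (V = -2525 - 457 = -2982)
(W + V) + 30296 = (-1127/12884 - 2982) + 30296 = -38421215/12884 + 30296 = 351912449/12884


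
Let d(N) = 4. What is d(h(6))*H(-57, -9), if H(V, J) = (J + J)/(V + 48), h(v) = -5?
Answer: 8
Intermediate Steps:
H(V, J) = 2*J/(48 + V) (H(V, J) = (2*J)/(48 + V) = 2*J/(48 + V))
d(h(6))*H(-57, -9) = 4*(2*(-9)/(48 - 57)) = 4*(2*(-9)/(-9)) = 4*(2*(-9)*(-⅑)) = 4*2 = 8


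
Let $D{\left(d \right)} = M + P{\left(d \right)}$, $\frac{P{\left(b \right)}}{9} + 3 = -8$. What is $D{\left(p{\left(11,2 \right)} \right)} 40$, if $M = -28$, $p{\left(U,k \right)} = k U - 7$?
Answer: $-5080$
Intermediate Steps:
$p{\left(U,k \right)} = -7 + U k$ ($p{\left(U,k \right)} = U k - 7 = -7 + U k$)
$P{\left(b \right)} = -99$ ($P{\left(b \right)} = -27 + 9 \left(-8\right) = -27 - 72 = -99$)
$D{\left(d \right)} = -127$ ($D{\left(d \right)} = -28 - 99 = -127$)
$D{\left(p{\left(11,2 \right)} \right)} 40 = \left(-127\right) 40 = -5080$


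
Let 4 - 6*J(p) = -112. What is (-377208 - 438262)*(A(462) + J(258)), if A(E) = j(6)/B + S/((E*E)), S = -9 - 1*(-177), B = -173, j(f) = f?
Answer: -2306121434020/146531 ≈ -1.5738e+7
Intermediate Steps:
J(p) = 58/3 (J(p) = 2/3 - 1/6*(-112) = 2/3 + 56/3 = 58/3)
S = 168 (S = -9 + 177 = 168)
A(E) = -6/173 + 168/E**2 (A(E) = 6/(-173) + 168/((E*E)) = 6*(-1/173) + 168/(E**2) = -6/173 + 168/E**2)
(-377208 - 438262)*(A(462) + J(258)) = (-377208 - 438262)*((-6/173 + 168/462**2) + 58/3) = -815470*((-6/173 + 168*(1/213444)) + 58/3) = -815470*((-6/173 + 2/2541) + 58/3) = -815470*(-14900/439593 + 58/3) = -815470*2827966/146531 = -2306121434020/146531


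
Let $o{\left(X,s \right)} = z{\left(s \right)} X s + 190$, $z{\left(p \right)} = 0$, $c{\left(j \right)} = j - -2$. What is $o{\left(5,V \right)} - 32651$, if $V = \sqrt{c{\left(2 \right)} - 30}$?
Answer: $-32461$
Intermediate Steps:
$c{\left(j \right)} = 2 + j$ ($c{\left(j \right)} = j + 2 = 2 + j$)
$V = i \sqrt{26}$ ($V = \sqrt{\left(2 + 2\right) - 30} = \sqrt{4 - 30} = \sqrt{-26} = i \sqrt{26} \approx 5.099 i$)
$o{\left(X,s \right)} = 190$ ($o{\left(X,s \right)} = 0 X s + 190 = 0 s + 190 = 0 + 190 = 190$)
$o{\left(5,V \right)} - 32651 = 190 - 32651 = -32461$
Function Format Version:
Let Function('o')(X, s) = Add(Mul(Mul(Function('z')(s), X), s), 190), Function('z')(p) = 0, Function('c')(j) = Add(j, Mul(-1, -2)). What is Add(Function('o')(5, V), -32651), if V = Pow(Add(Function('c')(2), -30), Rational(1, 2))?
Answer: -32461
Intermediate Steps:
Function('c')(j) = Add(2, j) (Function('c')(j) = Add(j, 2) = Add(2, j))
V = Mul(I, Pow(26, Rational(1, 2))) (V = Pow(Add(Add(2, 2), -30), Rational(1, 2)) = Pow(Add(4, -30), Rational(1, 2)) = Pow(-26, Rational(1, 2)) = Mul(I, Pow(26, Rational(1, 2))) ≈ Mul(5.0990, I))
Function('o')(X, s) = 190 (Function('o')(X, s) = Add(Mul(Mul(0, X), s), 190) = Add(Mul(0, s), 190) = Add(0, 190) = 190)
Add(Function('o')(5, V), -32651) = Add(190, -32651) = -32461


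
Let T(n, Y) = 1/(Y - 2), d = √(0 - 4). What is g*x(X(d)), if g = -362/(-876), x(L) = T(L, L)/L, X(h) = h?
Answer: -181/3504 + 181*I/3504 ≈ -0.051655 + 0.051655*I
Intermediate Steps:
d = 2*I (d = √(-4) = 2*I ≈ 2.0*I)
T(n, Y) = 1/(-2 + Y)
x(L) = 1/(L*(-2 + L)) (x(L) = 1/((-2 + L)*L) = 1/(L*(-2 + L)))
g = 181/438 (g = -362*(-1/876) = 181/438 ≈ 0.41324)
g*x(X(d)) = 181*(1/(((2*I))*(-2 + 2*I)))/438 = 181*((-I/2)*((-2 - 2*I)/8))/438 = 181*(-I*(-2 - 2*I)/16)/438 = -181*I*(-2 - 2*I)/7008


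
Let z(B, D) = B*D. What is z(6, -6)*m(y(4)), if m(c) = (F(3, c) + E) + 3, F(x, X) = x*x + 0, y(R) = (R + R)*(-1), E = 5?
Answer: -612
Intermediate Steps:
y(R) = -2*R (y(R) = (2*R)*(-1) = -2*R)
F(x, X) = x**2 (F(x, X) = x**2 + 0 = x**2)
m(c) = 17 (m(c) = (3**2 + 5) + 3 = (9 + 5) + 3 = 14 + 3 = 17)
z(6, -6)*m(y(4)) = (6*(-6))*17 = -36*17 = -612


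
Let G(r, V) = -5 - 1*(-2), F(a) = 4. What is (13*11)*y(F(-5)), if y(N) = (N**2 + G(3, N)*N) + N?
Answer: 1144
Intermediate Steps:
G(r, V) = -3 (G(r, V) = -5 + 2 = -3)
y(N) = N**2 - 2*N (y(N) = (N**2 - 3*N) + N = N**2 - 2*N)
(13*11)*y(F(-5)) = (13*11)*(4*(-2 + 4)) = 143*(4*2) = 143*8 = 1144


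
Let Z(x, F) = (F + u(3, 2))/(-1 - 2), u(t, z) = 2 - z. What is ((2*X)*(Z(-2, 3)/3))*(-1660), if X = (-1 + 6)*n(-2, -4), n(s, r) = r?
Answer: -66400/3 ≈ -22133.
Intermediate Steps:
X = -20 (X = (-1 + 6)*(-4) = 5*(-4) = -20)
Z(x, F) = -F/3 (Z(x, F) = (F + (2 - 1*2))/(-1 - 2) = (F + (2 - 2))/(-3) = (F + 0)*(-1/3) = F*(-1/3) = -F/3)
((2*X)*(Z(-2, 3)/3))*(-1660) = ((2*(-20))*(-1/3*3/3))*(-1660) = -(-40)/3*(-1660) = -40*(-1/3)*(-1660) = (40/3)*(-1660) = -66400/3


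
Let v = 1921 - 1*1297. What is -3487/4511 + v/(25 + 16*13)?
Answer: 2002393/1051063 ≈ 1.9051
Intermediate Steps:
v = 624 (v = 1921 - 1297 = 624)
-3487/4511 + v/(25 + 16*13) = -3487/4511 + 624/(25 + 16*13) = -3487*1/4511 + 624/(25 + 208) = -3487/4511 + 624/233 = 2002393/1051063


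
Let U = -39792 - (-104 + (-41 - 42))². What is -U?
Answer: 74761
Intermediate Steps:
U = -74761 (U = -39792 - (-104 - 83)² = -39792 - 1*(-187)² = -39792 - 1*34969 = -39792 - 34969 = -74761)
-U = -1*(-74761) = 74761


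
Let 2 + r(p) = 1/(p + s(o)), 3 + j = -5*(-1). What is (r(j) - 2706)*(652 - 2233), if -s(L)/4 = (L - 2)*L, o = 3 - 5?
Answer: 42814007/10 ≈ 4.2814e+6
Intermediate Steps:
j = 2 (j = -3 - 5*(-1) = -3 + 5 = 2)
o = -2
s(L) = -4*L*(-2 + L) (s(L) = -4*(L - 2)*L = -4*(-2 + L)*L = -4*L*(-2 + L))
r(p) = -2 + 1/(-32 + p) (r(p) = -2 + 1/(p + 4*(-2)*(2 - 1*(-2))) = -2 + 1/(p + 4*(-2)*(2 + 2)) = -2 + 1/(p + 4*(-2)*4) = -2 + 1/(p - 32) = -2 + 1/(-32 + p))
(r(j) - 2706)*(652 - 2233) = ((65 - 2*2)/(-32 + 2) - 2706)*(652 - 2233) = ((65 - 4)/(-30) - 2706)*(-1581) = (-1/30*61 - 2706)*(-1581) = (-61/30 - 2706)*(-1581) = -81241/30*(-1581) = 42814007/10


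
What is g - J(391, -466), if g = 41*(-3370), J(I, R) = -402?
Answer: -137768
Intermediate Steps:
g = -138170
g - J(391, -466) = -138170 - 1*(-402) = -138170 + 402 = -137768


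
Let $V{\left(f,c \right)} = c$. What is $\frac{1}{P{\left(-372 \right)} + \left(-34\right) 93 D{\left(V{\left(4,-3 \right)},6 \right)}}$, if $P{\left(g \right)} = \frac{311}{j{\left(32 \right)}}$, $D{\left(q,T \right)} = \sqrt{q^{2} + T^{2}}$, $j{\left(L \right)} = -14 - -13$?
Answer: $\frac{311}{449824259} - \frac{9486 \sqrt{5}}{449824259} \approx -4.6463 \cdot 10^{-5}$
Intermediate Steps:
$j{\left(L \right)} = -1$ ($j{\left(L \right)} = -14 + 13 = -1$)
$D{\left(q,T \right)} = \sqrt{T^{2} + q^{2}}$
$P{\left(g \right)} = -311$ ($P{\left(g \right)} = \frac{311}{-1} = 311 \left(-1\right) = -311$)
$\frac{1}{P{\left(-372 \right)} + \left(-34\right) 93 D{\left(V{\left(4,-3 \right)},6 \right)}} = \frac{1}{-311 + \left(-34\right) 93 \sqrt{6^{2} + \left(-3\right)^{2}}} = \frac{1}{-311 - 3162 \sqrt{36 + 9}} = \frac{1}{-311 - 3162 \sqrt{45}} = \frac{1}{-311 - 3162 \cdot 3 \sqrt{5}} = \frac{1}{-311 - 9486 \sqrt{5}}$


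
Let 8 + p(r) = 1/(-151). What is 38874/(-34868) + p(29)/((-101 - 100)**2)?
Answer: -39532495831/35452335378 ≈ -1.1151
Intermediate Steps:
p(r) = -1209/151 (p(r) = -8 + 1/(-151) = -8 - 1/151 = -1209/151)
38874/(-34868) + p(29)/((-101 - 100)**2) = 38874/(-34868) - 1209/(151*(-101 - 100)**2) = 38874*(-1/34868) - 1209/(151*((-201)**2)) = -19437/17434 - 1209/151/40401 = -19437/17434 - 1209/151*1/40401 = -19437/17434 - 403/2033517 = -39532495831/35452335378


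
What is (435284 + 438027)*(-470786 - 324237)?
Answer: -694302331153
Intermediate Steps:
(435284 + 438027)*(-470786 - 324237) = 873311*(-795023) = -694302331153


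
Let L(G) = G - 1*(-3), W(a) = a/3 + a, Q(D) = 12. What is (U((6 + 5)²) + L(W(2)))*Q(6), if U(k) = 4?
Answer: 116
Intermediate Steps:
W(a) = 4*a/3 (W(a) = a/3 + a = 4*a/3)
L(G) = 3 + G (L(G) = G + 3 = 3 + G)
(U((6 + 5)²) + L(W(2)))*Q(6) = (4 + (3 + (4/3)*2))*12 = (4 + (3 + 8/3))*12 = (4 + 17/3)*12 = (29/3)*12 = 116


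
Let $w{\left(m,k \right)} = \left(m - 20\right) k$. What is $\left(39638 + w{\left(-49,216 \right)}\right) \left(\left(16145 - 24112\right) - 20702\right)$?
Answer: $-709099046$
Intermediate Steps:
$w{\left(m,k \right)} = k \left(-20 + m\right)$ ($w{\left(m,k \right)} = \left(-20 + m\right) k = k \left(-20 + m\right)$)
$\left(39638 + w{\left(-49,216 \right)}\right) \left(\left(16145 - 24112\right) - 20702\right) = \left(39638 + 216 \left(-20 - 49\right)\right) \left(\left(16145 - 24112\right) - 20702\right) = \left(39638 + 216 \left(-69\right)\right) \left(\left(16145 - 24112\right) - 20702\right) = \left(39638 - 14904\right) \left(-7967 - 20702\right) = 24734 \left(-28669\right) = -709099046$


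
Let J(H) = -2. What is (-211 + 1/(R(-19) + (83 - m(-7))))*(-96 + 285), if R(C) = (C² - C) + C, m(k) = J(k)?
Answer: -17785845/446 ≈ -39879.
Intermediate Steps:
m(k) = -2
R(C) = C²
(-211 + 1/(R(-19) + (83 - m(-7))))*(-96 + 285) = (-211 + 1/((-19)² + (83 - 1*(-2))))*(-96 + 285) = (-211 + 1/(361 + (83 + 2)))*189 = (-211 + 1/(361 + 85))*189 = (-211 + 1/446)*189 = -94105/446*189 = -17785845/446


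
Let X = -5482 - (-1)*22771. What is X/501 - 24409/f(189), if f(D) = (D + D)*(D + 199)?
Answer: 120164047/3498984 ≈ 34.343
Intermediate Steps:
f(D) = 2*D*(199 + D) (f(D) = (2*D)*(199 + D) = 2*D*(199 + D))
X = 17289 (X = -5482 - 1*(-22771) = -5482 + 22771 = 17289)
X/501 - 24409/f(189) = 17289/501 - 24409*1/(378*(199 + 189)) = 17289*(1/501) - 24409/(2*189*388) = 5763/167 - 24409/146664 = 5763/167 - 24409*1/146664 = 5763/167 - 3487/20952 = 120164047/3498984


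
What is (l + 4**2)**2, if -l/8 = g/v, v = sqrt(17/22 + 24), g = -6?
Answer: 190208/545 + 1536*sqrt(11990)/545 ≈ 657.61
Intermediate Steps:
v = sqrt(11990)/22 (v = sqrt(17*(1/22) + 24) = sqrt(17/22 + 24) = sqrt(545/22) = sqrt(11990)/22 ≈ 4.9772)
l = 48*sqrt(11990)/545 (l = -(-48)/(sqrt(11990)/22) = -(-48)*sqrt(11990)/545 = 48*sqrt(11990)/545 ≈ 9.6439)
(l + 4**2)**2 = (48*sqrt(11990)/545 + 4**2)**2 = (48*sqrt(11990)/545 + 16)**2 = (16 + 48*sqrt(11990)/545)**2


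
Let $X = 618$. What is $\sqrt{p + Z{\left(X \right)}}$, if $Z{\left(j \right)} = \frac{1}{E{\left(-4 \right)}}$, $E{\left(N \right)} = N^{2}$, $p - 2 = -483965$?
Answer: $\frac{i \sqrt{7743407}}{4} \approx 695.67 i$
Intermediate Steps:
$p = -483963$ ($p = 2 - 483965 = -483963$)
$Z{\left(j \right)} = \frac{1}{16}$ ($Z{\left(j \right)} = \frac{1}{\left(-4\right)^{2}} = \frac{1}{16}$)
$\sqrt{p + Z{\left(X \right)}} = \sqrt{-483963 + \frac{1}{16}} = \sqrt{- \frac{7743407}{16}} = \frac{i \sqrt{7743407}}{4}$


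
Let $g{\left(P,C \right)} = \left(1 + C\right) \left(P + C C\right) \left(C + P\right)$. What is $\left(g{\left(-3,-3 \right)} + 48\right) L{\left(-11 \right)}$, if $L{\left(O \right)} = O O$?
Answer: $14520$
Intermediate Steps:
$g{\left(P,C \right)} = \left(1 + C\right) \left(C + P\right) \left(P + C^{2}\right)$ ($g{\left(P,C \right)} = \left(1 + C\right) \left(P + C^{2}\right) \left(C + P\right) = \left(1 + C\right) \left(C + P\right) \left(P + C^{2}\right)$)
$L{\left(O \right)} = O^{2}$
$\left(g{\left(-3,-3 \right)} + 48\right) L{\left(-11 \right)} = \left(\left(\left(-3\right)^{3} + \left(-3\right)^{4} + \left(-3\right)^{2} - -9 - 3 \left(-3\right)^{2} - 3 \left(-3\right)^{3} + 2 \left(-3\right) \left(-3\right)^{2}\right) + 48\right) \left(-11\right)^{2} = \left(\left(-27 + 81 + 9 + 9 - 27 - -81 + 2 \left(-3\right) 9\right) + 48\right) 121 = \left(\left(-27 + 81 + 9 + 9 - 27 + 81 - 54\right) + 48\right) 121 = \left(72 + 48\right) 121 = 120 \cdot 121 = 14520$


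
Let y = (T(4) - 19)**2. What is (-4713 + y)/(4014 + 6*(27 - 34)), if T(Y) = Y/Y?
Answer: -1463/1324 ≈ -1.1050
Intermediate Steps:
T(Y) = 1
y = 324 (y = (1 - 19)**2 = (-18)**2 = 324)
(-4713 + y)/(4014 + 6*(27 - 34)) = (-4713 + 324)/(4014 + 6*(27 - 34)) = -4389/(4014 + 6*(-7)) = -4389/(4014 - 42) = -4389/3972 = -4389*1/3972 = -1463/1324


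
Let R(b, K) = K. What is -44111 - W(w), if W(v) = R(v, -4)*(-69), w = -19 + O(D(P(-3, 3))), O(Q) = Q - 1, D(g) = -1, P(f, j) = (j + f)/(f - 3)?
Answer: -44387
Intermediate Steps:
P(f, j) = (f + j)/(-3 + f)
O(Q) = -1 + Q
w = -21 (w = -19 + (-1 - 1) = -19 - 2 = -21)
W(v) = 276 (W(v) = -4*(-69) = 276)
-44111 - W(w) = -44111 - 1*276 = -44111 - 276 = -44387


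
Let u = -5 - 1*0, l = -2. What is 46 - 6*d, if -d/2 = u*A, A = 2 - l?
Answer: -194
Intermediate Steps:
A = 4 (A = 2 - 1*(-2) = 2 + 2 = 4)
u = -5 (u = -5 + 0 = -5)
d = 40 (d = -(-10)*4 = -2*(-20) = 40)
46 - 6*d = 46 - 6*40 = 46 - 240 = -194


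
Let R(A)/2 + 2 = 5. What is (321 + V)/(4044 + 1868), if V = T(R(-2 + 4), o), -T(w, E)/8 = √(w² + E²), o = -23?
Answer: 321/5912 - √565/739 ≈ 0.022132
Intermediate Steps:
R(A) = 6 (R(A) = -4 + 2*5 = -4 + 10 = 6)
T(w, E) = -8*√(E² + w²) (T(w, E) = -8*√(w² + E²) = -8*√(E² + w²))
V = -8*√565 (V = -8*√((-23)² + 6²) = -8*√(529 + 36) = -8*√565 ≈ -190.16)
(321 + V)/(4044 + 1868) = (321 - 8*√565)/(4044 + 1868) = (321 - 8*√565)/5912 = (321 - 8*√565)*(1/5912) = 321/5912 - √565/739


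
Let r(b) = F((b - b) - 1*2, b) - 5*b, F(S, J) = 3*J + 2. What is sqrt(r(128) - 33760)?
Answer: I*sqrt(34014) ≈ 184.43*I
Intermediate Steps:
F(S, J) = 2 + 3*J
r(b) = 2 - 2*b (r(b) = (2 + 3*b) - 5*b = 2 - 2*b)
sqrt(r(128) - 33760) = sqrt((2 - 2*128) - 33760) = sqrt((2 - 256) - 33760) = sqrt(-254 - 33760) = sqrt(-34014) = I*sqrt(34014)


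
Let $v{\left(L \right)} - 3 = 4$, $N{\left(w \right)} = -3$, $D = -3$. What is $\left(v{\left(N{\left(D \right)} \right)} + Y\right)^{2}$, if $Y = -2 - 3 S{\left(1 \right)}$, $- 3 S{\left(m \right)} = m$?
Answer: $36$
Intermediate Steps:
$S{\left(m \right)} = - \frac{m}{3}$
$v{\left(L \right)} = 7$ ($v{\left(L \right)} = 3 + 4 = 7$)
$Y = -1$ ($Y = -2 - 3 \left(\left(- \frac{1}{3}\right) 1\right) = -2 - -1 = -2 + 1 = -1$)
$\left(v{\left(N{\left(D \right)} \right)} + Y\right)^{2} = \left(7 - 1\right)^{2} = 6^{2} = 36$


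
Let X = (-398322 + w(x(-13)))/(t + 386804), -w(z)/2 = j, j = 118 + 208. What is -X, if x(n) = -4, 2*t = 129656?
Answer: 199487/225816 ≈ 0.88340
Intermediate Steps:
t = 64828 (t = (½)*129656 = 64828)
j = 326
w(z) = -652 (w(z) = -2*326 = -652)
X = -199487/225816 (X = (-398322 - 652)/(64828 + 386804) = -398974/451632 = -398974*1/451632 = -199487/225816 ≈ -0.88340)
-X = -1*(-199487/225816) = 199487/225816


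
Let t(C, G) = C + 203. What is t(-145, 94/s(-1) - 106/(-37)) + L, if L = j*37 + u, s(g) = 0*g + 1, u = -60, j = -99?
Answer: -3665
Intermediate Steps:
s(g) = 1 (s(g) = 0 + 1 = 1)
L = -3723 (L = -99*37 - 60 = -3663 - 60 = -3723)
t(C, G) = 203 + C
t(-145, 94/s(-1) - 106/(-37)) + L = (203 - 145) - 3723 = 58 - 3723 = -3665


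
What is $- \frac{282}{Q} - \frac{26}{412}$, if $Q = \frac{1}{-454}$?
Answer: $\frac{26373755}{206} \approx 1.2803 \cdot 10^{5}$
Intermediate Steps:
$Q = - \frac{1}{454} \approx -0.0022026$
$- \frac{282}{Q} - \frac{26}{412} = - \frac{282}{- \frac{1}{454}} - \frac{26}{412} = \left(-282\right) \left(-454\right) - \frac{13}{206} = 128028 - \frac{13}{206} = \frac{26373755}{206}$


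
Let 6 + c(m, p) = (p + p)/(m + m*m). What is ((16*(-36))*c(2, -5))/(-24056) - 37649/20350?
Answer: -124443743/61192450 ≈ -2.0336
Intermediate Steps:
c(m, p) = -6 + 2*p/(m + m²) (c(m, p) = -6 + (p + p)/(m + m*m) = -6 + (2*p)/(m + m²) = -6 + 2*p/(m + m²))
((16*(-36))*c(2, -5))/(-24056) - 37649/20350 = ((16*(-36))*(2*(-5 - 3*2 - 3*2²)/(2*(1 + 2))))/(-24056) - 37649/20350 = -1152*(-5 - 6 - 3*4)/(2*3)*(-1/24056) - 37649*1/20350 = -1152*(-5 - 6 - 12)/(2*3)*(-1/24056) - 37649/20350 = -1152*(-23)/(2*3)*(-1/24056) - 37649/20350 = -576*(-23/3)*(-1/24056) - 37649/20350 = 4416*(-1/24056) - 37649/20350 = -552/3007 - 37649/20350 = -124443743/61192450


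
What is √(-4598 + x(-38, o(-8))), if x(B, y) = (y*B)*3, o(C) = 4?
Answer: 19*I*√14 ≈ 71.092*I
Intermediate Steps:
x(B, y) = 3*B*y (x(B, y) = (B*y)*3 = 3*B*y)
√(-4598 + x(-38, o(-8))) = √(-4598 + 3*(-38)*4) = √(-4598 - 456) = √(-5054) = 19*I*√14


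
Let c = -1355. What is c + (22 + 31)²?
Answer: 1454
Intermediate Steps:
c + (22 + 31)² = -1355 + (22 + 31)² = -1355 + 53² = -1355 + 2809 = 1454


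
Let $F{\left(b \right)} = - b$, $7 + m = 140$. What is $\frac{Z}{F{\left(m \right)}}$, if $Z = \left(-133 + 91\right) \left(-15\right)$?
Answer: $- \frac{90}{19} \approx -4.7368$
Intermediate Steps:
$m = 133$ ($m = -7 + 140 = 133$)
$Z = 630$ ($Z = \left(-42\right) \left(-15\right) = 630$)
$\frac{Z}{F{\left(m \right)}} = \frac{630}{\left(-1\right) 133} = \frac{630}{-133} = 630 \left(- \frac{1}{133}\right) = - \frac{90}{19}$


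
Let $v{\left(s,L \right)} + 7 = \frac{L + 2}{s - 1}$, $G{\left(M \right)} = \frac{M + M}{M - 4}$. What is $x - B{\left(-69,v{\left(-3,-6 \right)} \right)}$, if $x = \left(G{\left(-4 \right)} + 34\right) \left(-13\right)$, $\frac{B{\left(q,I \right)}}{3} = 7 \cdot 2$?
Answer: $-497$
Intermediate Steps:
$G{\left(M \right)} = \frac{2 M}{-4 + M}$
$v{\left(s,L \right)} = -7 + \frac{2 + L}{-1 + s}$ ($v{\left(s,L \right)} = -7 + \frac{L + 2}{s - 1} = -7 + \frac{2 + L}{-1 + s}$)
$B{\left(q,I \right)} = 42$ ($B{\left(q,I \right)} = 3 \cdot 7 \cdot 2 = 3 \cdot 14 = 42$)
$x = -455$ ($x = \left(2 \left(-4\right) \frac{1}{-4 - 4} + 34\right) \left(-13\right) = \left(2 \left(-4\right) \frac{1}{-8} + 34\right) \left(-13\right) = \left(2 \left(-4\right) \left(- \frac{1}{8}\right) + 34\right) \left(-13\right) = \left(1 + 34\right) \left(-13\right) = 35 \left(-13\right) = -455$)
$x - B{\left(-69,v{\left(-3,-6 \right)} \right)} = -455 - 42 = -497$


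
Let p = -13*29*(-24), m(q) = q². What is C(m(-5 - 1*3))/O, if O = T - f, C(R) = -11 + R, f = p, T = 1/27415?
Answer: -1452995/248050919 ≈ -0.0058576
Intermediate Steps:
T = 1/27415 ≈ 3.6476e-5
p = 9048 (p = -377*(-24) = 9048)
f = 9048
O = -248050919/27415 (O = 1/27415 - 1*9048 = 1/27415 - 9048 = -248050919/27415 ≈ -9048.0)
C(m(-5 - 1*3))/O = (-11 + (-5 - 1*3)²)/(-248050919/27415) = (-11 + (-5 - 3)²)*(-27415/248050919) = (-11 + (-8)²)*(-27415/248050919) = (-11 + 64)*(-27415/248050919) = 53*(-27415/248050919) = -1452995/248050919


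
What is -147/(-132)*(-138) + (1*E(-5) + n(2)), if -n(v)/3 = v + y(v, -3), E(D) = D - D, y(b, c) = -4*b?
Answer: -2985/22 ≈ -135.68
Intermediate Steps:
E(D) = 0
n(v) = 9*v (n(v) = -3*(v - 4*v) = -(-9)*v = 9*v)
-147/(-132)*(-138) + (1*E(-5) + n(2)) = -147/(-132)*(-138) + (1*0 + 9*2) = -147*(-1/132)*(-138) + (0 + 18) = (49/44)*(-138) + 18 = -3381/22 + 18 = -2985/22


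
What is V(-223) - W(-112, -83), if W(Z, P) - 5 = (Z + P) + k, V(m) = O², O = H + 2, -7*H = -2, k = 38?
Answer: 7704/49 ≈ 157.22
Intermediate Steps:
H = 2/7 (H = -⅐*(-2) = 2/7 ≈ 0.28571)
O = 16/7 (O = 2/7 + 2 = 16/7 ≈ 2.2857)
V(m) = 256/49 (V(m) = (16/7)² = 256/49)
W(Z, P) = 43 + P + Z (W(Z, P) = 5 + ((Z + P) + 38) = 5 + ((P + Z) + 38) = 5 + (38 + P + Z) = 43 + P + Z)
V(-223) - W(-112, -83) = 256/49 - (43 - 83 - 112) = 256/49 - 1*(-152) = 256/49 + 152 = 7704/49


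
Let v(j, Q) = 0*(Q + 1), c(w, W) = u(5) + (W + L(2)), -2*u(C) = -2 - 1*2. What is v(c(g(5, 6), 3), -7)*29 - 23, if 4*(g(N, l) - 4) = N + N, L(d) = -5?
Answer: -23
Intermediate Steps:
u(C) = 2 (u(C) = -(-2 - 1*2)/2 = -(-2 - 2)/2 = -½*(-4) = 2)
g(N, l) = 4 + N/2 (g(N, l) = 4 + (N + N)/4 = 4 + (2*N)/4 = 4 + N/2)
c(w, W) = -3 + W (c(w, W) = 2 + (W - 5) = 2 + (-5 + W) = -3 + W)
v(j, Q) = 0 (v(j, Q) = 0*(1 + Q) = 0)
v(c(g(5, 6), 3), -7)*29 - 23 = 0*29 - 23 = 0 - 23 = -23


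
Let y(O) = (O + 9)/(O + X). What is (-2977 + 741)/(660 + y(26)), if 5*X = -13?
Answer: -261612/77395 ≈ -3.3802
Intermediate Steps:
X = -13/5 (X = (⅕)*(-13) = -13/5 ≈ -2.6000)
y(O) = (9 + O)/(-13/5 + O) (y(O) = (O + 9)/(O - 13/5) = (9 + O)/(-13/5 + O))
(-2977 + 741)/(660 + y(26)) = (-2977 + 741)/(660 + 5*(9 + 26)/(-13 + 5*26)) = -2236/(660 + 5*35/(-13 + 130)) = -2236/(660 + 5*35/117) = -2236/(660 + 5*(1/117)*35) = -2236/(660 + 175/117) = -2236/77395/117 = -2236*117/77395 = -261612/77395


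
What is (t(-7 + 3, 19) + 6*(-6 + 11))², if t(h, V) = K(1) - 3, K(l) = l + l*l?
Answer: 841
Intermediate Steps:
K(l) = l + l²
t(h, V) = -1 (t(h, V) = 1*(1 + 1) - 3 = 1*2 - 3 = 2 - 3 = -1)
(t(-7 + 3, 19) + 6*(-6 + 11))² = (-1 + 6*(-6 + 11))² = (-1 + 6*5)² = (-1 + 30)² = 29² = 841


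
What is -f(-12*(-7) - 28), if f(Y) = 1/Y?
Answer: -1/56 ≈ -0.017857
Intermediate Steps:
-f(-12*(-7) - 28) = -1/(-12*(-7) - 28) = -1/(84 - 28) = -1/56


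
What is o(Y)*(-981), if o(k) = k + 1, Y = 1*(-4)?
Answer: 2943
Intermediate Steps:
Y = -4
o(k) = 1 + k
o(Y)*(-981) = (1 - 4)*(-981) = -3*(-981) = 2943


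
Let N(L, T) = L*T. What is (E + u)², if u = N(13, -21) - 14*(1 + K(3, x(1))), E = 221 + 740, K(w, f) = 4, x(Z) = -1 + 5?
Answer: 381924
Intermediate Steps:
x(Z) = 4
E = 961
u = -343 (u = 13*(-21) - 14*(1 + 4) = -273 - 14*5 = -273 - 70 = -343)
(E + u)² = (961 - 343)² = 618² = 381924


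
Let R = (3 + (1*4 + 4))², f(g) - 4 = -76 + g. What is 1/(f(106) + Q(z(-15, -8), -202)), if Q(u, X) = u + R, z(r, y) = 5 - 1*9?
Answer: 1/151 ≈ 0.0066225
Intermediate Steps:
z(r, y) = -4 (z(r, y) = 5 - 9 = -4)
f(g) = -72 + g (f(g) = 4 + (-76 + g) = -72 + g)
R = 121 (R = (3 + (4 + 4))² = (3 + 8)² = 11² = 121)
Q(u, X) = 121 + u (Q(u, X) = u + 121 = 121 + u)
1/(f(106) + Q(z(-15, -8), -202)) = 1/((-72 + 106) + (121 - 4)) = 1/(34 + 117) = 1/151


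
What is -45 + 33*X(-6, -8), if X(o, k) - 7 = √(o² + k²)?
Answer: 516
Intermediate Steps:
X(o, k) = 7 + √(k² + o²) (X(o, k) = 7 + √(o² + k²) = 7 + √(k² + o²))
-45 + 33*X(-6, -8) = -45 + 33*(7 + √((-8)² + (-6)²)) = -45 + 33*(7 + √(64 + 36)) = -45 + 33*(7 + √100) = -45 + 33*(7 + 10) = -45 + 33*17 = -45 + 561 = 516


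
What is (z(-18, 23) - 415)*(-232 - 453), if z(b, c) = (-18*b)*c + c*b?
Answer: -4536755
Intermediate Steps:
z(b, c) = -17*b*c (z(b, c) = -18*b*c + b*c = -17*b*c)
(z(-18, 23) - 415)*(-232 - 453) = (-17*(-18)*23 - 415)*(-232 - 453) = (7038 - 415)*(-685) = 6623*(-685) = -4536755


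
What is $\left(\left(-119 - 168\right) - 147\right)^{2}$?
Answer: $188356$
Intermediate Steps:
$\left(\left(-119 - 168\right) - 147\right)^{2} = \left(-287 - 147\right)^{2} = \left(-434\right)^{2} = 188356$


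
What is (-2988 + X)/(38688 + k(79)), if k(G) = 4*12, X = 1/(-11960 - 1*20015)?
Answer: -95541301/1238583600 ≈ -0.077138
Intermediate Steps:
X = -1/31975 (X = 1/(-11960 - 20015) = 1/(-31975) = -1/31975 ≈ -3.1274e-5)
k(G) = 48
(-2988 + X)/(38688 + k(79)) = (-2988 - 1/31975)/(38688 + 48) = -95541301/31975/38736 = -95541301/31975*1/38736 = -95541301/1238583600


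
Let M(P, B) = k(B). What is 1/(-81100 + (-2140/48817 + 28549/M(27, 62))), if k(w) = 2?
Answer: -97634/6524445147 ≈ -1.4964e-5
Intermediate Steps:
M(P, B) = 2
1/(-81100 + (-2140/48817 + 28549/M(27, 62))) = 1/(-81100 + (-2140/48817 + 28549/2)) = 1/(-81100 + 1393672253/97634) = 1/(-6524445147/97634) = -97634/6524445147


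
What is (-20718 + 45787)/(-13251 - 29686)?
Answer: -25069/42937 ≈ -0.58386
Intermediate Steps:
(-20718 + 45787)/(-13251 - 29686) = 25069/(-42937) = 25069*(-1/42937) = -25069/42937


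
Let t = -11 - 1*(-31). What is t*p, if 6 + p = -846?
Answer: -17040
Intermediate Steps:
p = -852 (p = -6 - 846 = -852)
t = 20 (t = -11 + 31 = 20)
t*p = 20*(-852) = -17040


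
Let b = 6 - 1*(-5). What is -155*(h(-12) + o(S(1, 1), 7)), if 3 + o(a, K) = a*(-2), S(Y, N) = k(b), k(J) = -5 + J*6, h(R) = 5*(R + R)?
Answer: 37975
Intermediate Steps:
b = 11 (b = 6 + 5 = 11)
h(R) = 10*R (h(R) = 5*(2*R) = 10*R)
k(J) = -5 + 6*J
S(Y, N) = 61 (S(Y, N) = -5 + 6*11 = -5 + 66 = 61)
o(a, K) = -3 - 2*a (o(a, K) = -3 + a*(-2) = -3 - 2*a)
-155*(h(-12) + o(S(1, 1), 7)) = -155*(10*(-12) + (-3 - 2*61)) = -155*(-120 + (-3 - 122)) = -155*(-120 - 125) = -155*(-245) = 37975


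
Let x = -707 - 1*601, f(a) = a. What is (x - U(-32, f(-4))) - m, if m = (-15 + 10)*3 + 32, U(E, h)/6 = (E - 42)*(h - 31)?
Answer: -16865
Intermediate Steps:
U(E, h) = 6*(-42 + E)*(-31 + h) (U(E, h) = 6*((E - 42)*(h - 31)) = 6*((-42 + E)*(-31 + h)) = 6*(-42 + E)*(-31 + h))
x = -1308 (x = -707 - 601 = -1308)
m = 17 (m = -5*3 + 32 = -15 + 32 = 17)
(x - U(-32, f(-4))) - m = (-1308 - (7812 - 252*(-4) - 186*(-32) + 6*(-32)*(-4))) - 1*17 = (-1308 - (7812 + 1008 + 5952 + 768)) - 17 = (-1308 - 1*15540) - 17 = (-1308 - 15540) - 17 = -16848 - 17 = -16865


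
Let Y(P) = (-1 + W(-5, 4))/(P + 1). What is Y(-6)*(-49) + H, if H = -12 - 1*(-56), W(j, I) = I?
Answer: 367/5 ≈ 73.400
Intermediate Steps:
H = 44 (H = -12 + 56 = 44)
Y(P) = 3/(1 + P) (Y(P) = (-1 + 4)/(P + 1) = 3/(1 + P))
Y(-6)*(-49) + H = (3/(1 - 6))*(-49) + 44 = (3/(-5))*(-49) + 44 = (3*(-1/5))*(-49) + 44 = -3/5*(-49) + 44 = 147/5 + 44 = 367/5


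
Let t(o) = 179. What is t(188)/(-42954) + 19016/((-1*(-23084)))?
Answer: 203170307/247887534 ≈ 0.81961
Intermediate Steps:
t(188)/(-42954) + 19016/((-1*(-23084))) = 179/(-42954) + 19016/((-1*(-23084))) = 179*(-1/42954) + 19016/23084 = -179/42954 + 19016*(1/23084) = -179/42954 + 4754/5771 = 203170307/247887534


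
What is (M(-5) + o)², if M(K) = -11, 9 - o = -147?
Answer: 21025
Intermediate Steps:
o = 156 (o = 9 - 1*(-147) = 9 + 147 = 156)
(M(-5) + o)² = (-11 + 156)² = 145² = 21025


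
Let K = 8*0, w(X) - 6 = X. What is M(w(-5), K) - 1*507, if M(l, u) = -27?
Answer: -534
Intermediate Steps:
w(X) = 6 + X
K = 0
M(w(-5), K) - 1*507 = -27 - 1*507 = -27 - 507 = -534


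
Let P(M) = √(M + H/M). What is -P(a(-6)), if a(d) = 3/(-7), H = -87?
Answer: -√9926/7 ≈ -14.233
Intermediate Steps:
a(d) = -3/7 (a(d) = 3*(-⅐) = -3/7)
P(M) = √(M - 87/M)
-P(a(-6)) = -√(-3/7 - 87/(-3/7)) = -√(-3/7 - 87*(-7/3)) = -√(-3/7 + 203) = -√(1418/7) = -√9926/7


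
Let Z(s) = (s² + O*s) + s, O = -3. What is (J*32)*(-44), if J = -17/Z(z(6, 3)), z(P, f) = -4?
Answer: 2992/3 ≈ 997.33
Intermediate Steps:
Z(s) = s² - 2*s (Z(s) = (s² - 3*s) + s = s² - 2*s)
J = -17/24 (J = -17*(-1/(4*(-2 - 4))) = -17/((-4*(-6))) = -17/24 ≈ -0.70833)
(J*32)*(-44) = -17/24*32*(-44) = -68/3*(-44) = 2992/3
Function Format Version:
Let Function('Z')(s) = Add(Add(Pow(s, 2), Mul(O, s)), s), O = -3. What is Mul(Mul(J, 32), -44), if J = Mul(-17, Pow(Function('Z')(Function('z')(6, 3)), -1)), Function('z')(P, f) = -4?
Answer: Rational(2992, 3) ≈ 997.33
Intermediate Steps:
Function('Z')(s) = Add(Pow(s, 2), Mul(-2, s)) (Function('Z')(s) = Add(Add(Pow(s, 2), Mul(-3, s)), s) = Add(Pow(s, 2), Mul(-2, s)))
J = Rational(-17, 24) (J = Mul(-17, Pow(Mul(-4, Add(-2, -4)), -1)) = Mul(-17, Pow(Mul(-4, -6), -1)) = Mul(-17, Pow(24, -1)) = Mul(-17, Rational(1, 24)) = Rational(-17, 24) ≈ -0.70833)
Mul(Mul(J, 32), -44) = Mul(Mul(Rational(-17, 24), 32), -44) = Mul(Rational(-68, 3), -44) = Rational(2992, 3)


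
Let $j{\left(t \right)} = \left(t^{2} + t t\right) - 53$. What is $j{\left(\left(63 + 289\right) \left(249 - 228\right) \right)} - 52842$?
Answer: $109230433$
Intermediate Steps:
$j{\left(t \right)} = -53 + 2 t^{2}$ ($j{\left(t \right)} = \left(t^{2} + t^{2}\right) - 53 = 2 t^{2} - 53 = -53 + 2 t^{2}$)
$j{\left(\left(63 + 289\right) \left(249 - 228\right) \right)} - 52842 = \left(-53 + 2 \left(\left(63 + 289\right) \left(249 - 228\right)\right)^{2}\right) - 52842 = \left(-53 + 2 \left(352 \cdot 21\right)^{2}\right) - 52842 = \left(-53 + 2 \cdot 7392^{2}\right) - 52842 = \left(-53 + 2 \cdot 54641664\right) - 52842 = \left(-53 + 109283328\right) - 52842 = 109283275 - 52842 = 109230433$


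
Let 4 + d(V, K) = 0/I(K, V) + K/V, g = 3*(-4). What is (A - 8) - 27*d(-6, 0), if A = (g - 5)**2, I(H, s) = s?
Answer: 389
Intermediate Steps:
g = -12
d(V, K) = -4 + K/V (d(V, K) = -4 + (0/V + K/V) = -4 + (0 + K/V) = -4 + K/V)
A = 289 (A = (-12 - 5)**2 = (-17)**2 = 289)
(A - 8) - 27*d(-6, 0) = (289 - 8) - 27*(-4 + 0/(-6)) = 281 - 27*(-4 + 0*(-1/6)) = 281 - 27*(-4 + 0) = 281 - 27*(-4) = 281 + 108 = 389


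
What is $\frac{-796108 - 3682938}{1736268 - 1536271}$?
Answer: $- \frac{4479046}{199997} \approx -22.396$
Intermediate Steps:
$\frac{-796108 - 3682938}{1736268 - 1536271} = - \frac{4479046}{199997}$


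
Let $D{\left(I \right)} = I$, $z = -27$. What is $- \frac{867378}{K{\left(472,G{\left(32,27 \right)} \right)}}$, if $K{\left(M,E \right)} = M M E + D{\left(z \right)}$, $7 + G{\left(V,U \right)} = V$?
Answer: $- \frac{867378}{5569573} \approx -0.15574$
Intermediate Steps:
$G{\left(V,U \right)} = -7 + V$
$K{\left(M,E \right)} = -27 + E M^{2}$ ($K{\left(M,E \right)} = M M E - 27 = M^{2} E - 27 = E M^{2} - 27 = -27 + E M^{2}$)
$- \frac{867378}{K{\left(472,G{\left(32,27 \right)} \right)}} = - \frac{867378}{-27 + \left(-7 + 32\right) 472^{2}} = - \frac{867378}{-27 + 25 \cdot 222784} = - \frac{867378}{-27 + 5569600} = - \frac{867378}{5569573}$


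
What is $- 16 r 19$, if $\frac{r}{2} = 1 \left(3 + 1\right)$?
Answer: $-2432$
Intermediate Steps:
$r = 8$ ($r = 2 \cdot 1 \left(3 + 1\right) = 2 \cdot 1 \cdot 4 = 2 \cdot 4 = 8$)
$- 16 r 19 = \left(-16\right) 8 \cdot 19 = \left(-128\right) 19 = -2432$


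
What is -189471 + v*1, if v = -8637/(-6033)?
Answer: -381023302/2011 ≈ -1.8947e+5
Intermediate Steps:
v = 2879/2011 (v = -8637*(-1/6033) = 2879/2011 ≈ 1.4316)
-189471 + v*1 = -189471 + (2879/2011)*1 = -189471 + 2879/2011 = -381023302/2011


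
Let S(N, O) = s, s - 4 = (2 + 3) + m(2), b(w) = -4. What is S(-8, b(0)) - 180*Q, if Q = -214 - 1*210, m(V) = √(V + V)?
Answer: 76331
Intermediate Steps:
m(V) = √2*√V (m(V) = √(2*V) = √2*√V)
Q = -424 (Q = -214 - 210 = -424)
s = 11 (s = 4 + ((2 + 3) + √2*√2) = 4 + (5 + 2) = 4 + 7 = 11)
S(N, O) = 11
S(-8, b(0)) - 180*Q = 11 - 180*(-424) = 11 + 76320 = 76331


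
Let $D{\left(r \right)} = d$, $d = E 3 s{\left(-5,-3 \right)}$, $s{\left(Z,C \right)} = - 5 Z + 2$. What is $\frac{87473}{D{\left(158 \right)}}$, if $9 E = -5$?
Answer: $- \frac{87473}{45} \approx -1943.8$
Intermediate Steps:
$E = - \frac{5}{9}$ ($E = \frac{1}{9} \left(-5\right) = - \frac{5}{9} \approx -0.55556$)
$s{\left(Z,C \right)} = 2 - 5 Z$
$d = -45$ ($d = \left(- \frac{5}{9}\right) 3 \left(2 - -25\right) = - \frac{5 \left(2 + 25\right)}{3} = \left(- \frac{5}{3}\right) 27 = -45$)
$D{\left(r \right)} = -45$
$\frac{87473}{D{\left(158 \right)}} = \frac{87473}{-45} = 87473 \left(- \frac{1}{45}\right) = - \frac{87473}{45}$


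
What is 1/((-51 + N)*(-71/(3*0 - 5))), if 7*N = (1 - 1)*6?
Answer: -5/3621 ≈ -0.0013808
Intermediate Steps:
N = 0 (N = ((1 - 1)*6)/7 = (0*6)/7 = (1/7)*0 = 0)
1/((-51 + N)*(-71/(3*0 - 5))) = 1/((-51 + 0)*(-71/(3*0 - 5))) = 1/(-(-3621)/(0 - 5)) = 1/(-(-3621)/(-5)) = 1/(-(-3621)*(-1)/5) = 1/(-51*71/5) = 1/(-3621/5) = -5/3621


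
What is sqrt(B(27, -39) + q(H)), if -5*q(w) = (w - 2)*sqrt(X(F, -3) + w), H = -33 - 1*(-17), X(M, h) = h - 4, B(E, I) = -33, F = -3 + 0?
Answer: sqrt(-825 + 90*I*sqrt(23))/5 ≈ 1.4566 + 5.9264*I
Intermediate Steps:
F = -3
X(M, h) = -4 + h
H = -16 (H = -33 + 17 = -16)
q(w) = -sqrt(-7 + w)*(-2 + w)/5 (q(w) = -(w - 2)*sqrt((-4 - 3) + w)/5 = -(-2 + w)*sqrt(-7 + w)/5 = -sqrt(-7 + w)*(-2 + w)/5)
sqrt(B(27, -39) + q(H)) = sqrt(-33 + sqrt(-7 - 16)*(2 - 1*(-16))/5) = sqrt(-33 + sqrt(-23)*(2 + 16)/5) = sqrt(-33 + (1/5)*(I*sqrt(23))*18) = sqrt(-33 + 18*I*sqrt(23)/5)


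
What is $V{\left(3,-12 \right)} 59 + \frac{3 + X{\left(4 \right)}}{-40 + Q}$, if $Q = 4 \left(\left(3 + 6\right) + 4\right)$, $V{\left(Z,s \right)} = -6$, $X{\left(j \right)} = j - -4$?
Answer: $- \frac{4237}{12} \approx -353.08$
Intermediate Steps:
$X{\left(j \right)} = 4 + j$ ($X{\left(j \right)} = j + 4 = 4 + j$)
$Q = 52$ ($Q = 4 \left(9 + 4\right) = 4 \cdot 13 = 52$)
$V{\left(3,-12 \right)} 59 + \frac{3 + X{\left(4 \right)}}{-40 + Q} = \left(-6\right) 59 + \frac{3 + \left(4 + 4\right)}{-40 + 52} = -354 + \frac{3 + 8}{12} = -354 + 11 \cdot \frac{1}{12} = -354 + \frac{11}{12} = - \frac{4237}{12}$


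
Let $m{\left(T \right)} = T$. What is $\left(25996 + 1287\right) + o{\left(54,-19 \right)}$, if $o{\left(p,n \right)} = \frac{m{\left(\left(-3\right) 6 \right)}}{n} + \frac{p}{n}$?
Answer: $\frac{518341}{19} \approx 27281.0$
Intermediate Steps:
$o{\left(p,n \right)} = - \frac{18}{n} + \frac{p}{n}$ ($o{\left(p,n \right)} = \frac{\left(-3\right) 6}{n} + \frac{p}{n} = - \frac{18}{n} + \frac{p}{n}$)
$\left(25996 + 1287\right) + o{\left(54,-19 \right)} = \left(25996 + 1287\right) + \frac{-18 + 54}{-19} = 27283 - \frac{36}{19} = \frac{518341}{19}$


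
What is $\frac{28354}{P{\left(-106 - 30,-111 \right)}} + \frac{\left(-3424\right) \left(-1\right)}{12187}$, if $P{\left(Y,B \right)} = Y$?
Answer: $- \frac{172542267}{828716} \approx -208.2$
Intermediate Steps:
$\frac{28354}{P{\left(-106 - 30,-111 \right)}} + \frac{\left(-3424\right) \left(-1\right)}{12187} = \frac{28354}{-106 - 30} + \frac{\left(-3424\right) \left(-1\right)}{12187} = \frac{28354}{-136} + 3424 \cdot \frac{1}{12187} = 28354 \left(- \frac{1}{136}\right) + \frac{3424}{12187} = - \frac{14177}{68} + \frac{3424}{12187} = - \frac{172542267}{828716}$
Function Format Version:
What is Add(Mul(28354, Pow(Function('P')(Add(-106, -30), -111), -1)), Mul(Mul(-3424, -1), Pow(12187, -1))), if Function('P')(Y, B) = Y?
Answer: Rational(-172542267, 828716) ≈ -208.20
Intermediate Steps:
Add(Mul(28354, Pow(Function('P')(Add(-106, -30), -111), -1)), Mul(Mul(-3424, -1), Pow(12187, -1))) = Add(Mul(28354, Pow(Add(-106, -30), -1)), Mul(Mul(-3424, -1), Pow(12187, -1))) = Add(Mul(28354, Pow(-136, -1)), Mul(3424, Rational(1, 12187))) = Add(Mul(28354, Rational(-1, 136)), Rational(3424, 12187)) = Add(Rational(-14177, 68), Rational(3424, 12187)) = Rational(-172542267, 828716)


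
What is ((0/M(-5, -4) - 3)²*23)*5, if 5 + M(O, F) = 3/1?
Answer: 1035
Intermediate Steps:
M(O, F) = -2 (M(O, F) = -5 + 3/1 = -5 + 3*1 = -5 + 3 = -2)
((0/M(-5, -4) - 3)²*23)*5 = ((0/(-2) - 3)²*23)*5 = ((0*(-½) - 3)²*23)*5 = ((0 - 3)²*23)*5 = ((-3)²*23)*5 = (9*23)*5 = 207*5 = 1035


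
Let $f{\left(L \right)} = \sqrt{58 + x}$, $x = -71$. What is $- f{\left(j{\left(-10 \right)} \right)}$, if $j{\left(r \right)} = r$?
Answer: $- i \sqrt{13} \approx - 3.6056 i$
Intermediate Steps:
$f{\left(L \right)} = i \sqrt{13}$ ($f{\left(L \right)} = \sqrt{58 - 71} = \sqrt{-13} = i \sqrt{13}$)
$- f{\left(j{\left(-10 \right)} \right)} = - i \sqrt{13}$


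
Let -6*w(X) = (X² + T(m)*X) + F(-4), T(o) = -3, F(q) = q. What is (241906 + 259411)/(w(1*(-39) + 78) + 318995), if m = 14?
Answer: 1503951/956285 ≈ 1.5727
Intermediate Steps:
w(X) = ⅔ + X/2 - X²/6 (w(X) = -((X² - 3*X) - 4)/6 = -(-4 + X² - 3*X)/6 = ⅔ + X/2 - X²/6)
(241906 + 259411)/(w(1*(-39) + 78) + 318995) = (241906 + 259411)/((⅔ + (1*(-39) + 78)/2 - (1*(-39) + 78)²/6) + 318995) = 501317/((⅔ + (-39 + 78)/2 - (-39 + 78)²/6) + 318995) = 501317/((⅔ + (½)*39 - ⅙*39²) + 318995) = 501317/((⅔ + 39/2 - ⅙*1521) + 318995) = 501317/((⅔ + 39/2 - 507/2) + 318995) = 501317/(-700/3 + 318995) = 501317/(956285/3) = 501317*(3/956285) = 1503951/956285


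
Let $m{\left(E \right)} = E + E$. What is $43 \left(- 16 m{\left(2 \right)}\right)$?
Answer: $-2752$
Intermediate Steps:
$m{\left(E \right)} = 2 E$
$43 \left(- 16 m{\left(2 \right)}\right) = 43 \left(- 16 \cdot 2 \cdot 2\right) = 43 \left(\left(-16\right) 4\right) = 43 \left(-64\right) = -2752$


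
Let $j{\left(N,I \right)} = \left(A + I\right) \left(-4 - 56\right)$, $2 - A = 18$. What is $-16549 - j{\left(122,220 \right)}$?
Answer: $-4309$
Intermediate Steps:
$A = -16$ ($A = 2 - 18 = -16$)
$j{\left(N,I \right)} = 960 - 60 I$ ($j{\left(N,I \right)} = \left(-16 + I\right) \left(-4 - 56\right) = \left(-16 + I\right) \left(-60\right) = 960 - 60 I$)
$-16549 - j{\left(122,220 \right)} = -16549 - \left(960 - 13200\right) = -16549 - -12240 = -16549 + 12240 = -4309$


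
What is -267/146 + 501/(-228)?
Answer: -22337/5548 ≈ -4.0261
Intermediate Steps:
-267/146 + 501/(-228) = -267*1/146 + 501*(-1/228) = -267/146 - 167/76 = -22337/5548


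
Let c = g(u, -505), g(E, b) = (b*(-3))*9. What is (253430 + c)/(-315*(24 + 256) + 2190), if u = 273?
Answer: -53413/17202 ≈ -3.1050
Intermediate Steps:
g(E, b) = -27*b (g(E, b) = -3*b*9 = -27*b)
c = 13635 (c = -27*(-505) = 13635)
(253430 + c)/(-315*(24 + 256) + 2190) = (253430 + 13635)/(-315*(24 + 256) + 2190) = 267065/(-315*280 + 2190) = 267065/(-88200 + 2190) = 267065/(-86010) = 267065*(-1/86010) = -53413/17202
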